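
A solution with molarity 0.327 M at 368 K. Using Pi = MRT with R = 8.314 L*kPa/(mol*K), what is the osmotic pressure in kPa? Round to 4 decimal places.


Osmotic pressure (van't Hoff): Pi = M*R*T.
RT = 8.314 * 368 = 3059.552
Pi = 0.327 * 3059.552
Pi = 1000.473504 kPa, rounded to 4 dp:

1000.4735 kPa


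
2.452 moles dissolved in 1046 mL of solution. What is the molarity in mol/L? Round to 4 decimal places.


Convert volume to liters: V_L = V_mL / 1000.
V_L = 1046 / 1000 = 1.046 L
M = n / V_L = 2.452 / 1.046
M = 2.34416826 mol/L, rounded to 4 dp:

2.3442 mol/L


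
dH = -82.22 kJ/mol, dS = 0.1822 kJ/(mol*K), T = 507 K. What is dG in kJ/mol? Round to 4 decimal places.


Gibbs: dG = dH - T*dS (consistent units, dS already in kJ/(mol*K)).
T*dS = 507 * 0.1822 = 92.3754
dG = -82.22 - (92.3754)
dG = -174.5954 kJ/mol, rounded to 4 dp:

-174.5954 kJ/mol


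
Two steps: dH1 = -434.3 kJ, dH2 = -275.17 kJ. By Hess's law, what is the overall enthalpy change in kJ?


Hess's law: enthalpy is a state function, so add the step enthalpies.
dH_total = dH1 + dH2 = -434.3 + (-275.17)
dH_total = -709.47 kJ:

-709.47 kJ


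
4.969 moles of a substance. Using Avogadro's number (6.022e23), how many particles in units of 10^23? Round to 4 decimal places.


N = n * NA, then divide by 1e23 for the requested units.
N / 1e23 = n * 6.022
N / 1e23 = 4.969 * 6.022
N / 1e23 = 29.923318, rounded to 4 dp:

29.9233


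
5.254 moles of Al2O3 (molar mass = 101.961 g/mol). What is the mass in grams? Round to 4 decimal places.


mass = n * M
mass = 5.254 * 101.961
mass = 535.703094 g, rounded to 4 dp:

535.7031 g


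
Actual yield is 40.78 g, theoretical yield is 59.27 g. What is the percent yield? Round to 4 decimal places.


% yield = 100 * actual / theoretical
% yield = 100 * 40.78 / 59.27
% yield = 68.80377931 %, rounded to 4 dp:

68.8038 %


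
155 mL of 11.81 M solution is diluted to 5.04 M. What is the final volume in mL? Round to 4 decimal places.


Dilution: M1*V1 = M2*V2, solve for V2.
V2 = M1*V1 / M2
V2 = 11.81 * 155 / 5.04
V2 = 1830.55 / 5.04
V2 = 363.20436508 mL, rounded to 4 dp:

363.2044 mL


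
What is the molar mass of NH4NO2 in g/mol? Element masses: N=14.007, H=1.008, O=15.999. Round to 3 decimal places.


M = sum(count * atomic_mass) over atoms.
M = 2*14.007 + 4*1.008 + 2*15.999
M = 28.014 + 4.032 + 31.998
M = 64.044 g/mol, rounded to 3 dp:

64.044 g/mol


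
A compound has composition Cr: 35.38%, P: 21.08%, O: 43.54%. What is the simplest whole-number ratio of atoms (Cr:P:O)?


Assume 100 g of compound, divide each mass% by atomic mass to get moles, then normalize by the smallest to get a raw atom ratio.
Moles per 100 g: Cr: 35.38/51.996 = 0.6804, P: 21.08/30.974 = 0.6806, O: 43.54/15.999 = 2.7214
Raw ratio (divide by min = 0.6804): Cr: 1.0, P: 1.0, O: 4.0
Multiply by 1 to clear fractions: Cr: 1.0 ~= 1, P: 1.0 ~= 1, O: 4.0 ~= 4
Reduce by GCD to get the simplest whole-number ratio:

1:1:4


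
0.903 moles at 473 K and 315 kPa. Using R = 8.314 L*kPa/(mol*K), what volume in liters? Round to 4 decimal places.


PV = nRT, solve for V = nRT / P.
nRT = 0.903 * 8.314 * 473 = 3551.0674
V = 3551.0674 / 315
V = 11.27322984 L, rounded to 4 dp:

11.2732 L


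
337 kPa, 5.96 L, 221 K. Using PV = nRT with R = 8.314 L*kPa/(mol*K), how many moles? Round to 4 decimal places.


PV = nRT, solve for n = PV / (RT).
PV = 337 * 5.96 = 2008.52
RT = 8.314 * 221 = 1837.394
n = 2008.52 / 1837.394
n = 1.09313517 mol, rounded to 4 dp:

1.0931 mol


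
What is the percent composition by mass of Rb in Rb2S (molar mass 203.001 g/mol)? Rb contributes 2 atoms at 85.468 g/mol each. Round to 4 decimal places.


pct = 100 * (n_elem * M_elem) / M_total
mass_contribution = 2 * 85.468 = 170.936 g/mol
pct = 100 * 170.936 / 203.001
pct = 84.20451131 %, rounded to 4 dp:

84.2045 %


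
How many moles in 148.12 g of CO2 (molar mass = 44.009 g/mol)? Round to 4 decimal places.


n = mass / M
n = 148.12 / 44.009
n = 3.3656752 mol, rounded to 4 dp:

3.3657 mol


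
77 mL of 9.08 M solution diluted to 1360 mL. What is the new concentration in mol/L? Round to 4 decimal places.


Dilution: M1*V1 = M2*V2, solve for M2.
M2 = M1*V1 / V2
M2 = 9.08 * 77 / 1360
M2 = 699.16 / 1360
M2 = 0.51408824 mol/L, rounded to 4 dp:

0.5141 mol/L


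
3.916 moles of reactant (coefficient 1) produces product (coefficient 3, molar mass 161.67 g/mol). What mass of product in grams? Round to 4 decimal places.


Use the coefficient ratio to convert reactant moles to product moles, then multiply by the product's molar mass.
moles_P = moles_R * (coeff_P / coeff_R) = 3.916 * (3/1) = 11.748
mass_P = moles_P * M_P = 11.748 * 161.67
mass_P = 1899.29916 g, rounded to 4 dp:

1899.2992 g


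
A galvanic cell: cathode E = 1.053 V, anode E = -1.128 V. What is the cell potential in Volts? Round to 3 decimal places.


Standard cell potential: E_cell = E_cathode - E_anode.
E_cell = 1.053 - (-1.128)
E_cell = 2.181 V, rounded to 3 dp:

2.181 V


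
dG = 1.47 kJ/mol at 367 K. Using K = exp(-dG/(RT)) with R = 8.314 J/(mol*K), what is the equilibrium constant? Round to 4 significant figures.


dG is in kJ/mol; multiply by 1000 to match R in J/(mol*K).
RT = 8.314 * 367 = 3051.238 J/mol
exponent = -dG*1000 / (RT) = -(1.47*1000) / 3051.238 = -0.48177166
K = exp(-0.48177166)
K = 0.61768809, rounded to 4 significant figures:

0.6177


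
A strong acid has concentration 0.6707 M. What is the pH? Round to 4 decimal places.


A strong acid dissociates completely, so [H+] equals the given concentration.
pH = -log10([H+]) = -log10(0.6707)
pH = 0.17347169, rounded to 4 dp:

0.1735


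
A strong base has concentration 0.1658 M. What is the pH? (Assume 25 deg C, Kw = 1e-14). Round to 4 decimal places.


A strong base dissociates completely, so [OH-] equals the given concentration.
pOH = -log10([OH-]) = -log10(0.1658) = 0.780415
pH = 14 - pOH = 14 - 0.780415
pH = 13.219585, rounded to 4 dp:

13.2196


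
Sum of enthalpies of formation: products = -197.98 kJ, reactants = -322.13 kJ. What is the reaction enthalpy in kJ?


dH_rxn = sum(dH_f products) - sum(dH_f reactants)
dH_rxn = -197.98 - (-322.13)
dH_rxn = 124.15 kJ:

124.15 kJ


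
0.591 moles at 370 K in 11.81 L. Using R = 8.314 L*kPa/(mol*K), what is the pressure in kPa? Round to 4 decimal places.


PV = nRT, solve for P = nRT / V.
nRT = 0.591 * 8.314 * 370 = 1818.0224
P = 1818.0224 / 11.81
P = 153.93923793 kPa, rounded to 4 dp:

153.9392 kPa


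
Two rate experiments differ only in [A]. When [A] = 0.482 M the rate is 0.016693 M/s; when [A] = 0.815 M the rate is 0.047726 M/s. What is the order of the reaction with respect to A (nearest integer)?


Rate is proportional to [A]^n, so rate2/rate1 = ([A]2/[A]1)^n. Take logs to solve for n.
rate2/rate1 = 0.047726 / 0.016693 = 2.859
[A]2/[A]1 = 0.815 / 0.482 = 1.6909
n = ln(2.859) / ln(1.6909) = 2.0
Nearest integer order:

2


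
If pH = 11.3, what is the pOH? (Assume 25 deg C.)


At 25 deg C, pH + pOH = 14.
pOH = 14 - pH = 14 - 11.3
pOH = 2.7:

2.70


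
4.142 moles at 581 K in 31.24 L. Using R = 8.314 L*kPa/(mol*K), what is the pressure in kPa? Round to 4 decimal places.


PV = nRT, solve for P = nRT / V.
nRT = 4.142 * 8.314 * 581 = 20007.6576
P = 20007.6576 / 31.24
P = 640.4499872 kPa, rounded to 4 dp:

640.4500 kPa


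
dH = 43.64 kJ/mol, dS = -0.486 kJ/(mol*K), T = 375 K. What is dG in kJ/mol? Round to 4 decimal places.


Gibbs: dG = dH - T*dS (consistent units, dS already in kJ/(mol*K)).
T*dS = 375 * -0.486 = -182.25
dG = 43.64 - (-182.25)
dG = 225.89 kJ/mol, rounded to 4 dp:

225.8900 kJ/mol


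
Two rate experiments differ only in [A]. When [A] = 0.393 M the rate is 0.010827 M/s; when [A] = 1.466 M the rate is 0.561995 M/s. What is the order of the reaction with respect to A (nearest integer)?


Rate is proportional to [A]^n, so rate2/rate1 = ([A]2/[A]1)^n. Take logs to solve for n.
rate2/rate1 = 0.561995 / 0.010827 = 51.9068
[A]2/[A]1 = 1.466 / 0.393 = 3.7303
n = ln(51.9068) / ln(3.7303) = 3.0
Nearest integer order:

3


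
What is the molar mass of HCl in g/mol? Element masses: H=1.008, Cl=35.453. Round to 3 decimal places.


M = sum(count * atomic_mass) over atoms.
M = 1*1.008 + 1*35.453
M = 1.008 + 35.453
M = 36.461 g/mol, rounded to 3 dp:

36.461 g/mol


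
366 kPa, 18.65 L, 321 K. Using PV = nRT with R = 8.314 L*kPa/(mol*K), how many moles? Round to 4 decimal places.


PV = nRT, solve for n = PV / (RT).
PV = 366 * 18.65 = 6825.9
RT = 8.314 * 321 = 2668.794
n = 6825.9 / 2668.794
n = 2.55767212 mol, rounded to 4 dp:

2.5577 mol


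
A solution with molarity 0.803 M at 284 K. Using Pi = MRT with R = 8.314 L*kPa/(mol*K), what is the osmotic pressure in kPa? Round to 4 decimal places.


Osmotic pressure (van't Hoff): Pi = M*R*T.
RT = 8.314 * 284 = 2361.176
Pi = 0.803 * 2361.176
Pi = 1896.024328 kPa, rounded to 4 dp:

1896.0243 kPa


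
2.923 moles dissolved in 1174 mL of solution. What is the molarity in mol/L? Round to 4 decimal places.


Convert volume to liters: V_L = V_mL / 1000.
V_L = 1174 / 1000 = 1.174 L
M = n / V_L = 2.923 / 1.174
M = 2.48977853 mol/L, rounded to 4 dp:

2.4898 mol/L


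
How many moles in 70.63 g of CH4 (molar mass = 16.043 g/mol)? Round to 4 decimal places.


n = mass / M
n = 70.63 / 16.043
n = 4.40254317 mol, rounded to 4 dp:

4.4025 mol


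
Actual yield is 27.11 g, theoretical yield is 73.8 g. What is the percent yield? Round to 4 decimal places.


% yield = 100 * actual / theoretical
% yield = 100 * 27.11 / 73.8
% yield = 36.73441734 %, rounded to 4 dp:

36.7344 %


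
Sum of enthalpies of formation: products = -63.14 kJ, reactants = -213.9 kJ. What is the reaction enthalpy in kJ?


dH_rxn = sum(dH_f products) - sum(dH_f reactants)
dH_rxn = -63.14 - (-213.9)
dH_rxn = 150.76 kJ:

150.76 kJ


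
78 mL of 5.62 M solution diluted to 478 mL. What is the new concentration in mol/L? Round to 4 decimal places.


Dilution: M1*V1 = M2*V2, solve for M2.
M2 = M1*V1 / V2
M2 = 5.62 * 78 / 478
M2 = 438.36 / 478
M2 = 0.91707113 mol/L, rounded to 4 dp:

0.9171 mol/L


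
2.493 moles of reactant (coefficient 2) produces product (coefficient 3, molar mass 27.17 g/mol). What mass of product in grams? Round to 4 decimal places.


Use the coefficient ratio to convert reactant moles to product moles, then multiply by the product's molar mass.
moles_P = moles_R * (coeff_P / coeff_R) = 2.493 * (3/2) = 3.7395
mass_P = moles_P * M_P = 3.7395 * 27.17
mass_P = 101.602215 g, rounded to 4 dp:

101.6022 g


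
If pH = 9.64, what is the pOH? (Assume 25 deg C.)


At 25 deg C, pH + pOH = 14.
pOH = 14 - pH = 14 - 9.64
pOH = 4.36:

4.36


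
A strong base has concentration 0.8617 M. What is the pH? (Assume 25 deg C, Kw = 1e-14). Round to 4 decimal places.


A strong base dissociates completely, so [OH-] equals the given concentration.
pOH = -log10([OH-]) = -log10(0.8617) = 0.064644
pH = 14 - pOH = 14 - 0.064644
pH = 13.935356, rounded to 4 dp:

13.9354


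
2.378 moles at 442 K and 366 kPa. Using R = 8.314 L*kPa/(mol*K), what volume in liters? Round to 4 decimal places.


PV = nRT, solve for V = nRT / P.
nRT = 2.378 * 8.314 * 442 = 8738.6459
V = 8738.6459 / 366
V = 23.87608169 L, rounded to 4 dp:

23.8761 L


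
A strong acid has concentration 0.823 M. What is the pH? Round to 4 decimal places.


A strong acid dissociates completely, so [H+] equals the given concentration.
pH = -log10([H+]) = -log10(0.823)
pH = 0.08460016, rounded to 4 dp:

0.0846


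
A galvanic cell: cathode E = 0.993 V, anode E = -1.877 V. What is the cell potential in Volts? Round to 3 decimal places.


Standard cell potential: E_cell = E_cathode - E_anode.
E_cell = 0.993 - (-1.877)
E_cell = 2.87 V, rounded to 3 dp:

2.870 V


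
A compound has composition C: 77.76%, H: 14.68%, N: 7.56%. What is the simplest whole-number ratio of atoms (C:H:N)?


Assume 100 g of compound, divide each mass% by atomic mass to get moles, then normalize by the smallest to get a raw atom ratio.
Moles per 100 g: C: 77.76/12.011 = 6.4741, H: 14.68/1.008 = 14.5635, N: 7.56/14.007 = 0.5397
Raw ratio (divide by min = 0.5397): C: 11.995, H: 26.983, N: 1.0
Multiply by 1 to clear fractions: C: 11.995 ~= 12, H: 26.983 ~= 27, N: 1.0 ~= 1
Reduce by GCD to get the simplest whole-number ratio:

12:27:1


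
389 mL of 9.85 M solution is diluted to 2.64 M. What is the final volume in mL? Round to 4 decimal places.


Dilution: M1*V1 = M2*V2, solve for V2.
V2 = M1*V1 / M2
V2 = 9.85 * 389 / 2.64
V2 = 3831.65 / 2.64
V2 = 1451.38257576 mL, rounded to 4 dp:

1451.3826 mL


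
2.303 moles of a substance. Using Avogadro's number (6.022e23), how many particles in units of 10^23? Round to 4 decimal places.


N = n * NA, then divide by 1e23 for the requested units.
N / 1e23 = n * 6.022
N / 1e23 = 2.303 * 6.022
N / 1e23 = 13.868666, rounded to 4 dp:

13.8687


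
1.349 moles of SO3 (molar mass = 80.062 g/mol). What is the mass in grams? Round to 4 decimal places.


mass = n * M
mass = 1.349 * 80.062
mass = 108.003638 g, rounded to 4 dp:

108.0036 g


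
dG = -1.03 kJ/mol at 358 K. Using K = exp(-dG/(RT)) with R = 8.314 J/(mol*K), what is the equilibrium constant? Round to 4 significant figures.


dG is in kJ/mol; multiply by 1000 to match R in J/(mol*K).
RT = 8.314 * 358 = 2976.412 J/mol
exponent = -dG*1000 / (RT) = -(-1.03*1000) / 2976.412 = 0.34605424
K = exp(0.34605424)
K = 1.4134793, rounded to 4 significant figures:

1.413


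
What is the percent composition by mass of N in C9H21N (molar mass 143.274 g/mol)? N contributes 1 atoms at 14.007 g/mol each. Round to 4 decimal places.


pct = 100 * (n_elem * M_elem) / M_total
mass_contribution = 1 * 14.007 = 14.007 g/mol
pct = 100 * 14.007 / 143.274
pct = 9.77637254 %, rounded to 4 dp:

9.7764 %


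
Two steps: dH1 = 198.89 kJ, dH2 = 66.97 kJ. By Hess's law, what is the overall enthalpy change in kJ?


Hess's law: enthalpy is a state function, so add the step enthalpies.
dH_total = dH1 + dH2 = 198.89 + (66.97)
dH_total = 265.86 kJ:

265.86 kJ


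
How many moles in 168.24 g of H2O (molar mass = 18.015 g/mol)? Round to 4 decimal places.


n = mass / M
n = 168.24 / 18.015
n = 9.33888426 mol, rounded to 4 dp:

9.3389 mol


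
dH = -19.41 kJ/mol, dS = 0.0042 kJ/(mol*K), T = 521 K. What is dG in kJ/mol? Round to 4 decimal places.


Gibbs: dG = dH - T*dS (consistent units, dS already in kJ/(mol*K)).
T*dS = 521 * 0.0042 = 2.1882
dG = -19.41 - (2.1882)
dG = -21.5982 kJ/mol, rounded to 4 dp:

-21.5982 kJ/mol


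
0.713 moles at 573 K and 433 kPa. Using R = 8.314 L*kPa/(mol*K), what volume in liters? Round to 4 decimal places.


PV = nRT, solve for V = nRT / P.
nRT = 0.713 * 8.314 * 573 = 3396.6764
V = 3396.6764 / 433
V = 7.84451824 L, rounded to 4 dp:

7.8445 L


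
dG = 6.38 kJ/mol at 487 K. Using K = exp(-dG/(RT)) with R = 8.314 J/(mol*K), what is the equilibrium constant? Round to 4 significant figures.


dG is in kJ/mol; multiply by 1000 to match R in J/(mol*K).
RT = 8.314 * 487 = 4048.918 J/mol
exponent = -dG*1000 / (RT) = -(6.38*1000) / 4048.918 = -1.57572961
K = exp(-1.57572961)
K = 0.20685657, rounded to 4 significant figures:

0.2069


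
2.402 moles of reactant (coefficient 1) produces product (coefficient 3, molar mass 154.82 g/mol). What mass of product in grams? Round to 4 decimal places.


Use the coefficient ratio to convert reactant moles to product moles, then multiply by the product's molar mass.
moles_P = moles_R * (coeff_P / coeff_R) = 2.402 * (3/1) = 7.206
mass_P = moles_P * M_P = 7.206 * 154.82
mass_P = 1115.63292 g, rounded to 4 dp:

1115.6329 g


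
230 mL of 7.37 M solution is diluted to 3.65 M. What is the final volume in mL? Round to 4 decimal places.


Dilution: M1*V1 = M2*V2, solve for V2.
V2 = M1*V1 / M2
V2 = 7.37 * 230 / 3.65
V2 = 1695.1 / 3.65
V2 = 464.4109589 mL, rounded to 4 dp:

464.4110 mL


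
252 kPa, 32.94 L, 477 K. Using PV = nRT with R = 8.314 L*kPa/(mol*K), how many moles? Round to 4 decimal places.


PV = nRT, solve for n = PV / (RT).
PV = 252 * 32.94 = 8300.88
RT = 8.314 * 477 = 3965.778
n = 8300.88 / 3965.778
n = 2.09312775 mol, rounded to 4 dp:

2.0931 mol


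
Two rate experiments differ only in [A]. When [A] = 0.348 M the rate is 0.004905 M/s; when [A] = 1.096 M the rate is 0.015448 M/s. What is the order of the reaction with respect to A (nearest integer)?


Rate is proportional to [A]^n, so rate2/rate1 = ([A]2/[A]1)^n. Take logs to solve for n.
rate2/rate1 = 0.015448 / 0.004905 = 3.1494
[A]2/[A]1 = 1.096 / 0.348 = 3.1494
n = ln(3.1494) / ln(3.1494) = 1.0
Nearest integer order:

1


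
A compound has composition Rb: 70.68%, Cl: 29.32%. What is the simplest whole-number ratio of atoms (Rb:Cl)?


Assume 100 g of compound, divide each mass% by atomic mass to get moles, then normalize by the smallest to get a raw atom ratio.
Moles per 100 g: Rb: 70.68/85.468 = 0.827, Cl: 29.32/35.453 = 0.827
Raw ratio (divide by min = 0.827): Rb: 1.0, Cl: 1.0
Multiply by 1 to clear fractions: Rb: 1.0 ~= 1, Cl: 1.0 ~= 1
Reduce by GCD to get the simplest whole-number ratio:

1:1


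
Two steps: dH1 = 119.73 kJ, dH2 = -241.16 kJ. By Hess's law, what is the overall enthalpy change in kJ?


Hess's law: enthalpy is a state function, so add the step enthalpies.
dH_total = dH1 + dH2 = 119.73 + (-241.16)
dH_total = -121.43 kJ:

-121.43 kJ


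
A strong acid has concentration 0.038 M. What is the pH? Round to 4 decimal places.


A strong acid dissociates completely, so [H+] equals the given concentration.
pH = -log10([H+]) = -log10(0.038)
pH = 1.4202164, rounded to 4 dp:

1.4202


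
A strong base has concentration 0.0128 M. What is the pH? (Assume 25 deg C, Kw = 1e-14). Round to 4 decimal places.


A strong base dissociates completely, so [OH-] equals the given concentration.
pOH = -log10([OH-]) = -log10(0.0128) = 1.89279
pH = 14 - pOH = 14 - 1.89279
pH = 12.10721, rounded to 4 dp:

12.1072


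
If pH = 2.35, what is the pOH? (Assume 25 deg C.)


At 25 deg C, pH + pOH = 14.
pOH = 14 - pH = 14 - 2.35
pOH = 11.65:

11.65


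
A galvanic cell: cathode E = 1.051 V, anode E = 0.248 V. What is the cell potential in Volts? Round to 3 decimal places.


Standard cell potential: E_cell = E_cathode - E_anode.
E_cell = 1.051 - (0.248)
E_cell = 0.803 V, rounded to 3 dp:

0.803 V


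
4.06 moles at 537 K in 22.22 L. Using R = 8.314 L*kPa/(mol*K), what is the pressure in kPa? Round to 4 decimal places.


PV = nRT, solve for P = nRT / V.
nRT = 4.06 * 8.314 * 537 = 18126.3491
P = 18126.3491 / 22.22
P = 815.76728623 kPa, rounded to 4 dp:

815.7673 kPa


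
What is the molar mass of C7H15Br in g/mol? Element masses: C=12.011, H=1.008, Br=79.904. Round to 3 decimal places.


M = sum(count * atomic_mass) over atoms.
M = 7*12.011 + 15*1.008 + 1*79.904
M = 84.077 + 15.12 + 79.904
M = 179.101 g/mol, rounded to 3 dp:

179.101 g/mol


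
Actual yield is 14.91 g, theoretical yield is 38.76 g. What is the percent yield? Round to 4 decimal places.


% yield = 100 * actual / theoretical
% yield = 100 * 14.91 / 38.76
% yield = 38.46749226 %, rounded to 4 dp:

38.4675 %


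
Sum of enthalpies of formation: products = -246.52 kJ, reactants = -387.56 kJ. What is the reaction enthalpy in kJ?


dH_rxn = sum(dH_f products) - sum(dH_f reactants)
dH_rxn = -246.52 - (-387.56)
dH_rxn = 141.04 kJ:

141.04 kJ


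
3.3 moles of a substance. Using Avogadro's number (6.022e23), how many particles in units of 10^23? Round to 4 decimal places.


N = n * NA, then divide by 1e23 for the requested units.
N / 1e23 = n * 6.022
N / 1e23 = 3.3 * 6.022
N / 1e23 = 19.8726, rounded to 4 dp:

19.8726


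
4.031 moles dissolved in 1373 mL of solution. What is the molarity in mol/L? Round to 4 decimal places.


Convert volume to liters: V_L = V_mL / 1000.
V_L = 1373 / 1000 = 1.373 L
M = n / V_L = 4.031 / 1.373
M = 2.93590677 mol/L, rounded to 4 dp:

2.9359 mol/L


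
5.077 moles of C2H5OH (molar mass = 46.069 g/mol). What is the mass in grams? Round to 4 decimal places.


mass = n * M
mass = 5.077 * 46.069
mass = 233.892313 g, rounded to 4 dp:

233.8923 g


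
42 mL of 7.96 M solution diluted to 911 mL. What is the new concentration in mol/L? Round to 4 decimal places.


Dilution: M1*V1 = M2*V2, solve for M2.
M2 = M1*V1 / V2
M2 = 7.96 * 42 / 911
M2 = 334.32 / 911
M2 = 0.36698134 mol/L, rounded to 4 dp:

0.3670 mol/L


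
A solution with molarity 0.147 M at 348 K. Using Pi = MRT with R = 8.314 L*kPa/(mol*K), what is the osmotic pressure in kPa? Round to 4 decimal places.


Osmotic pressure (van't Hoff): Pi = M*R*T.
RT = 8.314 * 348 = 2893.272
Pi = 0.147 * 2893.272
Pi = 425.310984 kPa, rounded to 4 dp:

425.3110 kPa


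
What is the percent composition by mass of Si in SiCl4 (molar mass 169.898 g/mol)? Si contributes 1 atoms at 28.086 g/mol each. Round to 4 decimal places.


pct = 100 * (n_elem * M_elem) / M_total
mass_contribution = 1 * 28.086 = 28.086 g/mol
pct = 100 * 28.086 / 169.898
pct = 16.53109513 %, rounded to 4 dp:

16.5311 %


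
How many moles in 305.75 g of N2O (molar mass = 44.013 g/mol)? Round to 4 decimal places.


n = mass / M
n = 305.75 / 44.013
n = 6.94681117 mol, rounded to 4 dp:

6.9468 mol


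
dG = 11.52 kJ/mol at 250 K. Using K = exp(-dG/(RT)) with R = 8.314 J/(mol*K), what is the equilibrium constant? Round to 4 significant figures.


dG is in kJ/mol; multiply by 1000 to match R in J/(mol*K).
RT = 8.314 * 250 = 2078.5 J/mol
exponent = -dG*1000 / (RT) = -(11.52*1000) / 2078.5 = -5.5424585
K = exp(-5.5424585)
K = 0.0039168853, rounded to 4 significant figures:

0.003917


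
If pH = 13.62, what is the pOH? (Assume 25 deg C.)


At 25 deg C, pH + pOH = 14.
pOH = 14 - pH = 14 - 13.62
pOH = 0.38:

0.38


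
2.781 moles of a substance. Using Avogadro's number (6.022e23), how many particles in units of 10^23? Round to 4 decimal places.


N = n * NA, then divide by 1e23 for the requested units.
N / 1e23 = n * 6.022
N / 1e23 = 2.781 * 6.022
N / 1e23 = 16.747182, rounded to 4 dp:

16.7472


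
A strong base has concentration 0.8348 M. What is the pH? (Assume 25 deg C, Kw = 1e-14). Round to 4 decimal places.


A strong base dissociates completely, so [OH-] equals the given concentration.
pOH = -log10([OH-]) = -log10(0.8348) = 0.078418
pH = 14 - pOH = 14 - 0.078418
pH = 13.921582, rounded to 4 dp:

13.9216


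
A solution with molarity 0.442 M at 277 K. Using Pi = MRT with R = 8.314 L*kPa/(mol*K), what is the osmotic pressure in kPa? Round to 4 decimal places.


Osmotic pressure (van't Hoff): Pi = M*R*T.
RT = 8.314 * 277 = 2302.978
Pi = 0.442 * 2302.978
Pi = 1017.916276 kPa, rounded to 4 dp:

1017.9163 kPa


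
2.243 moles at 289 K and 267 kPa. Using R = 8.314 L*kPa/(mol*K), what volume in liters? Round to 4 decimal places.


PV = nRT, solve for V = nRT / P.
nRT = 2.243 * 8.314 * 289 = 5389.3593
V = 5389.3593 / 267
V = 20.18486629 L, rounded to 4 dp:

20.1849 L


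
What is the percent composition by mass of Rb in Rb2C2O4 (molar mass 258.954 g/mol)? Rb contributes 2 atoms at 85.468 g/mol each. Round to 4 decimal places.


pct = 100 * (n_elem * M_elem) / M_total
mass_contribution = 2 * 85.468 = 170.936 g/mol
pct = 100 * 170.936 / 258.954
pct = 66.01017941 %, rounded to 4 dp:

66.0102 %


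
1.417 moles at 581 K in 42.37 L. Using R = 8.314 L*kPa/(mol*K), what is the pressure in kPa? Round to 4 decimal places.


PV = nRT, solve for P = nRT / V.
nRT = 1.417 * 8.314 * 581 = 6844.725
P = 6844.725 / 42.37
P = 161.54649516 kPa, rounded to 4 dp:

161.5465 kPa


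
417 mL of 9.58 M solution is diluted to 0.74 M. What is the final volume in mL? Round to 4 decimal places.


Dilution: M1*V1 = M2*V2, solve for V2.
V2 = M1*V1 / M2
V2 = 9.58 * 417 / 0.74
V2 = 3994.86 / 0.74
V2 = 5398.45945946 mL, rounded to 4 dp:

5398.4595 mL


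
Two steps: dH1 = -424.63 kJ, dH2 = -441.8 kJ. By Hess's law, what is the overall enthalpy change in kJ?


Hess's law: enthalpy is a state function, so add the step enthalpies.
dH_total = dH1 + dH2 = -424.63 + (-441.8)
dH_total = -866.43 kJ:

-866.43 kJ


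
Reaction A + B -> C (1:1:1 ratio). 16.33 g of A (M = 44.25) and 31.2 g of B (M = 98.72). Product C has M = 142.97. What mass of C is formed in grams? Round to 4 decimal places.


Find moles of each reactant; the smaller value is the limiting reagent in a 1:1:1 reaction, so moles_C equals moles of the limiter.
n_A = mass_A / M_A = 16.33 / 44.25 = 0.36904 mol
n_B = mass_B / M_B = 31.2 / 98.72 = 0.316045 mol
Limiting reagent: B (smaller), n_limiting = 0.316045 mol
mass_C = n_limiting * M_C = 0.316045 * 142.97
mass_C = 45.18495365 g, rounded to 4 dp:

45.1850 g


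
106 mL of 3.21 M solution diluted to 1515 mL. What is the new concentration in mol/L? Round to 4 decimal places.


Dilution: M1*V1 = M2*V2, solve for M2.
M2 = M1*V1 / V2
M2 = 3.21 * 106 / 1515
M2 = 340.26 / 1515
M2 = 0.22459406 mol/L, rounded to 4 dp:

0.2246 mol/L


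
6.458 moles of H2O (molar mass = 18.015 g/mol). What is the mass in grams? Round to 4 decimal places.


mass = n * M
mass = 6.458 * 18.015
mass = 116.34087 g, rounded to 4 dp:

116.3409 g


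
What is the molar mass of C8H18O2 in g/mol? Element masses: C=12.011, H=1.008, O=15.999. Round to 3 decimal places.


M = sum(count * atomic_mass) over atoms.
M = 8*12.011 + 18*1.008 + 2*15.999
M = 96.088 + 18.144 + 31.998
M = 146.23 g/mol, rounded to 3 dp:

146.230 g/mol


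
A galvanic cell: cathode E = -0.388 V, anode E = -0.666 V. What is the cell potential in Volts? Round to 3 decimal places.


Standard cell potential: E_cell = E_cathode - E_anode.
E_cell = -0.388 - (-0.666)
E_cell = 0.278 V, rounded to 3 dp:

0.278 V


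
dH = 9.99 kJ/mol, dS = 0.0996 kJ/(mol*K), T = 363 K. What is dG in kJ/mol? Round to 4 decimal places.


Gibbs: dG = dH - T*dS (consistent units, dS already in kJ/(mol*K)).
T*dS = 363 * 0.0996 = 36.1548
dG = 9.99 - (36.1548)
dG = -26.1648 kJ/mol, rounded to 4 dp:

-26.1648 kJ/mol


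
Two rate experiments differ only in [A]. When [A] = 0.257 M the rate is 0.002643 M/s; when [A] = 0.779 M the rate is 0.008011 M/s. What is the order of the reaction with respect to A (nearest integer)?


Rate is proportional to [A]^n, so rate2/rate1 = ([A]2/[A]1)^n. Take logs to solve for n.
rate2/rate1 = 0.008011 / 0.002643 = 3.031
[A]2/[A]1 = 0.779 / 0.257 = 3.0311
n = ln(3.031) / ln(3.0311) = 1.0
Nearest integer order:

1


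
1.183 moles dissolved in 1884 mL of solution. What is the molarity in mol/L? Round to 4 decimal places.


Convert volume to liters: V_L = V_mL / 1000.
V_L = 1884 / 1000 = 1.884 L
M = n / V_L = 1.183 / 1.884
M = 0.62791932 mol/L, rounded to 4 dp:

0.6279 mol/L


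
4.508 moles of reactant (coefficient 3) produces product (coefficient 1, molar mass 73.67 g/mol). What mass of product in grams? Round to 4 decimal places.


Use the coefficient ratio to convert reactant moles to product moles, then multiply by the product's molar mass.
moles_P = moles_R * (coeff_P / coeff_R) = 4.508 * (1/3) = 1.502667
mass_P = moles_P * M_P = 1.502667 * 73.67
mass_P = 110.70147789 g, rounded to 4 dp:

110.7015 g


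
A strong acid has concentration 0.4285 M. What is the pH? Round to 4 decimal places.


A strong acid dissociates completely, so [H+] equals the given concentration.
pH = -log10([H+]) = -log10(0.4285)
pH = 0.36804917, rounded to 4 dp:

0.3680


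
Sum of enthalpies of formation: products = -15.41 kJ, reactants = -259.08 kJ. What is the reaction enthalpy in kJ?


dH_rxn = sum(dH_f products) - sum(dH_f reactants)
dH_rxn = -15.41 - (-259.08)
dH_rxn = 243.67 kJ:

243.67 kJ


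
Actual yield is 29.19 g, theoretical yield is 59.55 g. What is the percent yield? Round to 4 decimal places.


% yield = 100 * actual / theoretical
% yield = 100 * 29.19 / 59.55
% yield = 49.01763224 %, rounded to 4 dp:

49.0176 %


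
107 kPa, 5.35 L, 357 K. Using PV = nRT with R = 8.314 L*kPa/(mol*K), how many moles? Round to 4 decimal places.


PV = nRT, solve for n = PV / (RT).
PV = 107 * 5.35 = 572.45
RT = 8.314 * 357 = 2968.098
n = 572.45 / 2968.098
n = 0.19286762 mol, rounded to 4 dp:

0.1929 mol


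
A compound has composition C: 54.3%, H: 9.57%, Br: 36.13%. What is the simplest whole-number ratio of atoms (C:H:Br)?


Assume 100 g of compound, divide each mass% by atomic mass to get moles, then normalize by the smallest to get a raw atom ratio.
Moles per 100 g: C: 54.3/12.011 = 4.5209, H: 9.57/1.008 = 9.494, Br: 36.13/79.904 = 0.4522
Raw ratio (divide by min = 0.4522): C: 9.998, H: 20.997, Br: 1.0
Multiply by 1 to clear fractions: C: 9.998 ~= 10, H: 20.997 ~= 21, Br: 1.0 ~= 1
Reduce by GCD to get the simplest whole-number ratio:

10:21:1


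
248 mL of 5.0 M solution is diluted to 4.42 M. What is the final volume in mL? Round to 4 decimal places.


Dilution: M1*V1 = M2*V2, solve for V2.
V2 = M1*V1 / M2
V2 = 5.0 * 248 / 4.42
V2 = 1240.0 / 4.42
V2 = 280.54298643 mL, rounded to 4 dp:

280.5430 mL


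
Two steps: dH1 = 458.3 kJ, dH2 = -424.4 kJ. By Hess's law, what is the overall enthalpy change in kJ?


Hess's law: enthalpy is a state function, so add the step enthalpies.
dH_total = dH1 + dH2 = 458.3 + (-424.4)
dH_total = 33.9 kJ:

33.90 kJ


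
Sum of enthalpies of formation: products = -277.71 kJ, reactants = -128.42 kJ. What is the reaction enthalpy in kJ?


dH_rxn = sum(dH_f products) - sum(dH_f reactants)
dH_rxn = -277.71 - (-128.42)
dH_rxn = -149.29 kJ:

-149.29 kJ


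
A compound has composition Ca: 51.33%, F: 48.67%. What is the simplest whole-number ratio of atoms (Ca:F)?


Assume 100 g of compound, divide each mass% by atomic mass to get moles, then normalize by the smallest to get a raw atom ratio.
Moles per 100 g: Ca: 51.33/40.078 = 1.2808, F: 48.67/18.998 = 2.5618
Raw ratio (divide by min = 1.2808): Ca: 1.0, F: 2.0
Multiply by 1 to clear fractions: Ca: 1.0 ~= 1, F: 2.0 ~= 2
Reduce by GCD to get the simplest whole-number ratio:

1:2


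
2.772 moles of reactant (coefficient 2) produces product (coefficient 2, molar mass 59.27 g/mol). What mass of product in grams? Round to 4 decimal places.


Use the coefficient ratio to convert reactant moles to product moles, then multiply by the product's molar mass.
moles_P = moles_R * (coeff_P / coeff_R) = 2.772 * (2/2) = 2.772
mass_P = moles_P * M_P = 2.772 * 59.27
mass_P = 164.29644 g, rounded to 4 dp:

164.2964 g


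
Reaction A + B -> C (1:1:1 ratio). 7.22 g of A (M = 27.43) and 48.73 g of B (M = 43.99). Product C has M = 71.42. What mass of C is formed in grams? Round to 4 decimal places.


Find moles of each reactant; the smaller value is the limiting reagent in a 1:1:1 reaction, so moles_C equals moles of the limiter.
n_A = mass_A / M_A = 7.22 / 27.43 = 0.263215 mol
n_B = mass_B / M_B = 48.73 / 43.99 = 1.107752 mol
Limiting reagent: A (smaller), n_limiting = 0.263215 mol
mass_C = n_limiting * M_C = 0.263215 * 71.42
mass_C = 18.7988153 g, rounded to 4 dp:

18.7988 g


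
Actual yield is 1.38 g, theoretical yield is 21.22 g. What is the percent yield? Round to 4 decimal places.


% yield = 100 * actual / theoretical
% yield = 100 * 1.38 / 21.22
% yield = 6.50329877 %, rounded to 4 dp:

6.5033 %


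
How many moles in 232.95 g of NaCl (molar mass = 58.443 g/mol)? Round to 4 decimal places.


n = mass / M
n = 232.95 / 58.443
n = 3.98593501 mol, rounded to 4 dp:

3.9859 mol


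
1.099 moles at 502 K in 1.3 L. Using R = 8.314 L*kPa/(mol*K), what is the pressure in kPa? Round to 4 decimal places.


PV = nRT, solve for P = nRT / V.
nRT = 1.099 * 8.314 * 502 = 4586.8172
P = 4586.8172 / 1.3
P = 3528.32092308 kPa, rounded to 4 dp:

3528.3209 kPa


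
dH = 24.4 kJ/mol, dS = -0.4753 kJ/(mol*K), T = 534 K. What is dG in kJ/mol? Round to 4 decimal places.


Gibbs: dG = dH - T*dS (consistent units, dS already in kJ/(mol*K)).
T*dS = 534 * -0.4753 = -253.8102
dG = 24.4 - (-253.8102)
dG = 278.2102 kJ/mol, rounded to 4 dp:

278.2102 kJ/mol


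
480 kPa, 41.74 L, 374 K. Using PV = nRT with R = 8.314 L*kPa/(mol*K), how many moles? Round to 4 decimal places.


PV = nRT, solve for n = PV / (RT).
PV = 480 * 41.74 = 20035.2
RT = 8.314 * 374 = 3109.436
n = 20035.2 / 3109.436
n = 6.443355 mol, rounded to 4 dp:

6.4434 mol


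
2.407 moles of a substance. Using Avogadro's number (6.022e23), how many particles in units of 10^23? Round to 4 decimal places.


N = n * NA, then divide by 1e23 for the requested units.
N / 1e23 = n * 6.022
N / 1e23 = 2.407 * 6.022
N / 1e23 = 14.494954, rounded to 4 dp:

14.4950


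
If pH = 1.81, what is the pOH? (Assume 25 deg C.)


At 25 deg C, pH + pOH = 14.
pOH = 14 - pH = 14 - 1.81
pOH = 12.19:

12.19


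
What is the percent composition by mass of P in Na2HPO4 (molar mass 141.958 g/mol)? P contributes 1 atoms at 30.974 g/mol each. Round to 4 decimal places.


pct = 100 * (n_elem * M_elem) / M_total
mass_contribution = 1 * 30.974 = 30.974 g/mol
pct = 100 * 30.974 / 141.958
pct = 21.8191296 %, rounded to 4 dp:

21.8191 %


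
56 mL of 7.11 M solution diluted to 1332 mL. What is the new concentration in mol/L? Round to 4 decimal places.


Dilution: M1*V1 = M2*V2, solve for M2.
M2 = M1*V1 / V2
M2 = 7.11 * 56 / 1332
M2 = 398.16 / 1332
M2 = 0.29891892 mol/L, rounded to 4 dp:

0.2989 mol/L


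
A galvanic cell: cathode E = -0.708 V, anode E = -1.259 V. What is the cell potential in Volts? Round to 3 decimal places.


Standard cell potential: E_cell = E_cathode - E_anode.
E_cell = -0.708 - (-1.259)
E_cell = 0.551 V, rounded to 3 dp:

0.551 V


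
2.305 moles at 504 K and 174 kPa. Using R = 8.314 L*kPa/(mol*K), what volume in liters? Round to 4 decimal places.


PV = nRT, solve for V = nRT / P.
nRT = 2.305 * 8.314 * 504 = 9658.5401
V = 9658.5401 / 174
V = 55.50885115 L, rounded to 4 dp:

55.5089 L


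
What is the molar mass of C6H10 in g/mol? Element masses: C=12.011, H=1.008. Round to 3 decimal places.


M = sum(count * atomic_mass) over atoms.
M = 6*12.011 + 10*1.008
M = 72.066 + 10.08
M = 82.146 g/mol, rounded to 3 dp:

82.146 g/mol


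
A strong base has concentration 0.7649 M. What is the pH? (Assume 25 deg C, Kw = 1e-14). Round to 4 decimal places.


A strong base dissociates completely, so [OH-] equals the given concentration.
pOH = -log10([OH-]) = -log10(0.7649) = 0.116395
pH = 14 - pOH = 14 - 0.116395
pH = 13.883605, rounded to 4 dp:

13.8836


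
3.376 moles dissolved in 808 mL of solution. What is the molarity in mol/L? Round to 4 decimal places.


Convert volume to liters: V_L = V_mL / 1000.
V_L = 808 / 1000 = 0.808 L
M = n / V_L = 3.376 / 0.808
M = 4.17821782 mol/L, rounded to 4 dp:

4.1782 mol/L


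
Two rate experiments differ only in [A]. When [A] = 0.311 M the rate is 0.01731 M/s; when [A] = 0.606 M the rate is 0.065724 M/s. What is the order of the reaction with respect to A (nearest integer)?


Rate is proportional to [A]^n, so rate2/rate1 = ([A]2/[A]1)^n. Take logs to solve for n.
rate2/rate1 = 0.065724 / 0.01731 = 3.7969
[A]2/[A]1 = 0.606 / 0.311 = 1.9486
n = ln(3.7969) / ln(1.9486) = 2.0
Nearest integer order:

2


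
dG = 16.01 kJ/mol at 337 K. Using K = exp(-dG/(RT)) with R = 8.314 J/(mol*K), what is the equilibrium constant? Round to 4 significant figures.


dG is in kJ/mol; multiply by 1000 to match R in J/(mol*K).
RT = 8.314 * 337 = 2801.818 J/mol
exponent = -dG*1000 / (RT) = -(16.01*1000) / 2801.818 = -5.71414703
K = exp(-5.71414703)
K = 0.0032989632, rounded to 4 significant figures:

0.003299


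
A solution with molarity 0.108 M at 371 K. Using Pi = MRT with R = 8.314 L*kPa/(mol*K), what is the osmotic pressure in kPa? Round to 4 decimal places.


Osmotic pressure (van't Hoff): Pi = M*R*T.
RT = 8.314 * 371 = 3084.494
Pi = 0.108 * 3084.494
Pi = 333.125352 kPa, rounded to 4 dp:

333.1254 kPa


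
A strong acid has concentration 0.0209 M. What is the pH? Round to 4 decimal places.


A strong acid dissociates completely, so [H+] equals the given concentration.
pH = -log10([H+]) = -log10(0.0209)
pH = 1.67985371, rounded to 4 dp:

1.6799


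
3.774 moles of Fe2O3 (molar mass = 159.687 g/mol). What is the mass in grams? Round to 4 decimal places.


mass = n * M
mass = 3.774 * 159.687
mass = 602.658738 g, rounded to 4 dp:

602.6587 g


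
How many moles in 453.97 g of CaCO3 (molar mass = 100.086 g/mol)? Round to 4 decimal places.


n = mass / M
n = 453.97 / 100.086
n = 4.53579921 mol, rounded to 4 dp:

4.5358 mol


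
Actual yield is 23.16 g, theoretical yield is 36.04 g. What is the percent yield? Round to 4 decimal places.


% yield = 100 * actual / theoretical
% yield = 100 * 23.16 / 36.04
% yield = 64.26193119 %, rounded to 4 dp:

64.2619 %


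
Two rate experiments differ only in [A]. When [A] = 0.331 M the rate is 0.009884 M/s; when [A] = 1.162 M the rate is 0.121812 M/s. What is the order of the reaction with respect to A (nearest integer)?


Rate is proportional to [A]^n, so rate2/rate1 = ([A]2/[A]1)^n. Take logs to solve for n.
rate2/rate1 = 0.121812 / 0.009884 = 12.3242
[A]2/[A]1 = 1.162 / 0.331 = 3.5106
n = ln(12.3242) / ln(3.5106) = 2.0
Nearest integer order:

2


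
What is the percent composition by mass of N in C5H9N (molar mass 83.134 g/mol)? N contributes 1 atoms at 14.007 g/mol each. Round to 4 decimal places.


pct = 100 * (n_elem * M_elem) / M_total
mass_contribution = 1 * 14.007 = 14.007 g/mol
pct = 100 * 14.007 / 83.134
pct = 16.8487021 %, rounded to 4 dp:

16.8487 %


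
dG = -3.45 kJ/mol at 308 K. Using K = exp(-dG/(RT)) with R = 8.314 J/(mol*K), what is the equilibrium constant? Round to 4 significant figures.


dG is in kJ/mol; multiply by 1000 to match R in J/(mol*K).
RT = 8.314 * 308 = 2560.712 J/mol
exponent = -dG*1000 / (RT) = -(-3.45*1000) / 2560.712 = 1.34728154
K = exp(1.34728154)
K = 3.8469535, rounded to 4 significant figures:

3.847


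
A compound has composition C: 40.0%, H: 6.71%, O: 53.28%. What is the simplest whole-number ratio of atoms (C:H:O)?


Assume 100 g of compound, divide each mass% by atomic mass to get moles, then normalize by the smallest to get a raw atom ratio.
Moles per 100 g: C: 40.0/12.011 = 3.3303, H: 6.71/1.008 = 6.6567, O: 53.28/15.999 = 3.3302
Raw ratio (divide by min = 3.3302): C: 1.0, H: 1.999, O: 1.0
Multiply by 1 to clear fractions: C: 1.0 ~= 1, H: 1.999 ~= 2, O: 1.0 ~= 1
Reduce by GCD to get the simplest whole-number ratio:

1:2:1


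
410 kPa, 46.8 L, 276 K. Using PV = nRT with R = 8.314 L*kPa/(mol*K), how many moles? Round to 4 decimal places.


PV = nRT, solve for n = PV / (RT).
PV = 410 * 46.8 = 19188.0
RT = 8.314 * 276 = 2294.664
n = 19188.0 / 2294.664
n = 8.36200856 mol, rounded to 4 dp:

8.3620 mol


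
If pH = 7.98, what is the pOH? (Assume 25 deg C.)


At 25 deg C, pH + pOH = 14.
pOH = 14 - pH = 14 - 7.98
pOH = 6.02:

6.02


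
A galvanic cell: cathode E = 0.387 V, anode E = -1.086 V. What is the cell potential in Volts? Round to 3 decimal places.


Standard cell potential: E_cell = E_cathode - E_anode.
E_cell = 0.387 - (-1.086)
E_cell = 1.473 V, rounded to 3 dp:

1.473 V


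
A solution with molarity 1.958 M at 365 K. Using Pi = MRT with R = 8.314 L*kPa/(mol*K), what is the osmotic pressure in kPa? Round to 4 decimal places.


Osmotic pressure (van't Hoff): Pi = M*R*T.
RT = 8.314 * 365 = 3034.61
Pi = 1.958 * 3034.61
Pi = 5941.76638 kPa, rounded to 4 dp:

5941.7664 kPa


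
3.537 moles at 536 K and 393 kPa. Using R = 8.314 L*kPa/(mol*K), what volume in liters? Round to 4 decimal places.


PV = nRT, solve for V = nRT / P.
nRT = 3.537 * 8.314 * 536 = 15761.9472
V = 15761.9472 / 393
V = 40.10673588 L, rounded to 4 dp:

40.1067 L


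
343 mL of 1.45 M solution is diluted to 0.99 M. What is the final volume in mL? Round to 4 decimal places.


Dilution: M1*V1 = M2*V2, solve for V2.
V2 = M1*V1 / M2
V2 = 1.45 * 343 / 0.99
V2 = 497.35 / 0.99
V2 = 502.37373737 mL, rounded to 4 dp:

502.3737 mL
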